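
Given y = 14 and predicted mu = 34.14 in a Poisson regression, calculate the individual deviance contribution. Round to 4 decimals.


Compute y*ln(y/mu) = 14*ln(14/34.14) = 14*-0.891412 = -12.479768.
y - mu = -20.14.
D = 2*(-12.479768 - (-20.14)) = 15.320464, which rounds to 15.3205.

15.3205


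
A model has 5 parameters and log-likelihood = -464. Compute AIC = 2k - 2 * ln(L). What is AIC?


AIC = 2k - 2*loglik = 2(5) - 2(-464).
= 10 + 928 = 938.

938


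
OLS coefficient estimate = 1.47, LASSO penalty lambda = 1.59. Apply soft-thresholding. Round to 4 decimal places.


Check: |1.47| = 1.47 vs lambda = 1.59.
Since |beta| <= lambda, the coefficient is set to 0.
Soft-thresholded coefficient = 0.0000.

0.0000


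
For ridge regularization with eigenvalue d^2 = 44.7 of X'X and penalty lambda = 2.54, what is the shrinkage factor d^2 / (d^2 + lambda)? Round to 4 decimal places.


Denominator = d^2 + lambda = 44.7 + 2.54 = 47.2400.
Shrinkage = 44.7 / 47.2400 = 0.9462.

0.9462


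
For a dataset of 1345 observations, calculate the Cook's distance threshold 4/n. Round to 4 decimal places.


The threshold is 4/n.
4/1345 = 0.0030.

0.0030


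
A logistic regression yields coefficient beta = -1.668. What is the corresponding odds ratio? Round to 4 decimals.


Odds ratio = exp(beta) = exp(-1.668).
= 0.1886.

0.1886


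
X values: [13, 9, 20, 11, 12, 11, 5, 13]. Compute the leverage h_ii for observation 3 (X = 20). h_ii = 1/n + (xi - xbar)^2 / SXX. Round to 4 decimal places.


Compute xbar = 11.7500 with n = 8 observations.
SXX = 125.5000.
Leverage = 1/8 + (20 - 11.7500)^2/125.5000 = 0.6673.

0.6673


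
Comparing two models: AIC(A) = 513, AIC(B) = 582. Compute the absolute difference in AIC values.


Compute |513 - 582| = 69.
Model A has the smaller AIC.

69


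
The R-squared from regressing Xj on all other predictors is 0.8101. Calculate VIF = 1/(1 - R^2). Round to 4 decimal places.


Using VIF = 1/(1 - R^2_j):
1 - 0.8101 = 0.1899.
VIF = 5.2659.

5.2659


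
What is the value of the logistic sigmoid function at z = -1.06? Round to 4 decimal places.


First, exp(1.0600) = 2.8864.
Then sigma(z) = 1/(1 + 2.8864) = 0.2573.

0.2573


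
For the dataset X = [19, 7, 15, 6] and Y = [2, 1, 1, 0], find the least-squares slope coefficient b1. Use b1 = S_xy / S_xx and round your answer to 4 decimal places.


The sample means are xbar = 11.7500 and ybar = 1.0000.
Compute S_xx = 118.7500 and S_xy = 13.0000.
Slope b1 = S_xy / S_xx = 13.0000 / 118.7500 = 0.1095.

0.1095


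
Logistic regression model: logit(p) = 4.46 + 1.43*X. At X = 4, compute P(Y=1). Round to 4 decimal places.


z = 4.46 + 1.43 * 4 = 10.1800.
Sigmoid: P = 1 / (1 + exp(-10.1800)) = 1.0000.

1.0000


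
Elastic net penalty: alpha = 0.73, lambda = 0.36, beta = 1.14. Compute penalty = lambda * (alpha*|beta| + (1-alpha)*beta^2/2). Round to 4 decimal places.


L1 component = 0.73 * |1.14| = 0.8322.
L2 component = 0.27 * 1.14^2 / 2 = 0.1754.
Penalty = 0.36 * (0.8322 + 0.1754) = 0.36 * 1.0076 = 0.3628.

0.3628


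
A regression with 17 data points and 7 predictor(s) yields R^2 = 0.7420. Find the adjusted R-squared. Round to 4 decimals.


Adjusted R^2 = 1 - (1 - R^2) * (n-1)/(n-p-1).
(1 - R^2) = 0.2580.
(n-1)/(n-p-1) = 16/9.
(1 - R^2) * (n-1) = 0.2580 * 16 = 4.1280.
Divide by (n-p-1): 4.1280 / 9 = 0.4587.
Adj R^2 = 1 - 0.4587 = 0.5413.

0.5413


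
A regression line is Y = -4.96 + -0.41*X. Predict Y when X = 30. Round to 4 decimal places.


Substitute X = 30 into the equation:
Y = -4.96 + -0.41 * 30 = -4.96 + -12.3000 = -17.2600.

-17.2600


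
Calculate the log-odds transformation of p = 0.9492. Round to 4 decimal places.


The odds are p/(1-p) = 0.9492 / 0.0508 = 18.6850.
logit(p) = ln(18.6850) = 2.9277.

2.9277


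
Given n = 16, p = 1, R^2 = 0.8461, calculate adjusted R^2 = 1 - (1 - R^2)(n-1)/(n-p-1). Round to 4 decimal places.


Using the formula:
(1 - 0.8461) = 0.1539.
Multiply by 15/14: 0.1539 * 15 = 2.3085, then 2.3085 / 14 = 0.1649.
Adj R^2 = 1 - 0.1649 = 0.8351.

0.8351


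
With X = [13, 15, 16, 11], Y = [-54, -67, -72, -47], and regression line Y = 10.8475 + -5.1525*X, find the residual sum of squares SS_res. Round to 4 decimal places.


Predicted values from Y = 10.8475 + -5.1525*X.
Residuals: [2.1350, -0.5600, -0.4075, -1.1700].
SSres = 6.4068.

6.4068


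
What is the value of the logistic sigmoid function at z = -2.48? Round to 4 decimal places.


First, exp(2.4800) = 11.9413.
Then sigma(z) = 1/(1 + 11.9413) = 0.0773.

0.0773


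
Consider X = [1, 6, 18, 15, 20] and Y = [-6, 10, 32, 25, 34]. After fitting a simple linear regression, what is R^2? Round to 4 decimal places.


Fit the OLS line: b0 = -5.5865, b1 = 2.0489.
SSres = 19.3647.
SStot = 1136.0000.
R^2 = 1 - 19.3647/1136.0000 = 0.9830.

0.9830


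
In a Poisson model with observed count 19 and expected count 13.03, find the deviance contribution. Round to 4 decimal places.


y/mu = 19/13.03 = 1.458173 (approx.), and ln(19/13.03) = 0.377185.
y * ln(y/mu) = 19 * 0.377185 = 7.166515.
y - mu = 5.97.
D = 2 * (7.166515 - 5.97) = 2.393030, which rounds to 2.3930.

2.3930


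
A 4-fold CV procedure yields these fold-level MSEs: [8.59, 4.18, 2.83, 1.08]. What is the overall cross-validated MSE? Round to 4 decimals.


Sum of fold MSEs = 16.6800.
Average = 16.6800 / 4 = 4.1700.

4.1700


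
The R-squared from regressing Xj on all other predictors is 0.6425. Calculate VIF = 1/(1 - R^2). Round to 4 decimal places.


Using VIF = 1/(1 - R^2_j):
1 - 0.6425 = 0.3575.
VIF = 2.7972.

2.7972


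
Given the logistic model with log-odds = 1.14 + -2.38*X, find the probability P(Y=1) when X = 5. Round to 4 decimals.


z = 1.14 + -2.38 * 5 = -10.7600.
Sigmoid: P = 1 / (1 + exp(10.7600)) = 0.0000.

0.0000


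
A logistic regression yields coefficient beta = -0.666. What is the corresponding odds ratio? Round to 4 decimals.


Odds ratio = exp(beta) = exp(-0.666).
= 0.5138.

0.5138


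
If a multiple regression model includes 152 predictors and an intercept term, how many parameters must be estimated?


Each predictor gets one coefficient, plus one intercept.
Total parameters = 152 + 1 = 153.

153


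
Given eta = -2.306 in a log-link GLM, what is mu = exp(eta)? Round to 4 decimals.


Apply the inverse link:
mu = e^-2.306 = 0.0997.

0.0997


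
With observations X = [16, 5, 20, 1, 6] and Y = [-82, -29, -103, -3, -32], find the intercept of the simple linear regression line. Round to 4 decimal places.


Compute b1 = -5.1384 from the OLS formula.
With xbar = 9.6000 and ybar = -49.8000, the intercept is:
b0 = -49.8000 - -5.1384 * 9.6000 = -0.4712.

-0.4712


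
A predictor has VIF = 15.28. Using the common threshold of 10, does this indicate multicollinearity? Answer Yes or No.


Compare VIF = 15.28 to the threshold of 10.
15.28 >= 10, so the answer is Yes.

Yes


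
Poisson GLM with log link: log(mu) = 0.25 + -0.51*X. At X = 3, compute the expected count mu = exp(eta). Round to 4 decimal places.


Compute eta = 0.25 + -0.51 * 3 = -1.2800.
Apply inverse link: mu = e^-1.2800 = 0.2780.

0.2780


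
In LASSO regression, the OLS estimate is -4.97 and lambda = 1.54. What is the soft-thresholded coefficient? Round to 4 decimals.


Check: |-4.97| = 4.97 vs lambda = 1.54.
Since |beta| > lambda, coefficient = sign(beta)*(|beta| - lambda) = -3.4300.
Soft-thresholded coefficient = -3.4300.

-3.4300


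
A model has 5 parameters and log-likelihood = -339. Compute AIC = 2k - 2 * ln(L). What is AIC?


AIC = 2*5 - 2*(-339).
= 10 + 678 = 688.

688


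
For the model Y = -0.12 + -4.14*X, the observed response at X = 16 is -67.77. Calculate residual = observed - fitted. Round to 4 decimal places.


Fitted value at X = 16 is yhat = -0.12 + -4.14*16 = -66.3600.
Residual = -67.77 - -66.3600 = -1.4100.

-1.4100


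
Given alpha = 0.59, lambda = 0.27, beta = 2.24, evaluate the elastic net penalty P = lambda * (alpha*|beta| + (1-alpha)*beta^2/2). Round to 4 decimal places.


alpha * |beta| = 0.59 * 2.24 = 1.3216.
(1-alpha) * beta^2/2 = 0.41 * 5.0176/2 = 1.0286.
Total = 0.27 * (1.3216 + 1.0286) = 0.6346.

0.6346


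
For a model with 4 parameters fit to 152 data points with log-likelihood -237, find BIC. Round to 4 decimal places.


k * ln(n) = 4 * ln(152) = 4 * 5.023881 = 20.095524.
-2 * loglik = -2 * (-237) = 474.
BIC = 20.095524 + 474 = 494.095524, which rounds to 494.0955.

494.0955


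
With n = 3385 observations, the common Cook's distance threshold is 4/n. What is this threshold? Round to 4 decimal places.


Cook's distance cutoff = 4/n = 4/3385.
= 0.0012.

0.0012


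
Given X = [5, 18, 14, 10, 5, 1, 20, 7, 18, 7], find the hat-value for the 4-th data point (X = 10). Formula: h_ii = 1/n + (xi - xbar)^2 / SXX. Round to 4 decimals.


n = 10, xbar = 10.5000.
SXX = sum((xi - xbar)^2) = 390.5000.
h = 1/10 + (10 - 10.5000)^2 / 390.5000 = 0.1006.

0.1006


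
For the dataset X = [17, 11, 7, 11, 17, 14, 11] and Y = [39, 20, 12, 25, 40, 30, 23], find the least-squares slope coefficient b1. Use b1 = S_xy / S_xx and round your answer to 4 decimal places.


First compute the means: xbar = 12.5714, ybar = 27.0000.
Then S_xx = sum((xi - xbar)^2) = 79.7143.
S_xy = sum((xi - xbar)(yi - ybar)) = 219.0000.
b1 = S_xy / S_xx = 219.0000 / 79.7143 = 2.7473.

2.7473


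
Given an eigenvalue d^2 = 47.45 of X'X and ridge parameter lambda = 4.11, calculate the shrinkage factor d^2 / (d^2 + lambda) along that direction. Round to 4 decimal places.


d^2 + lambda = 47.45 + 4.11 = 51.5600.
Shrinkage factor = 47.45/51.5600 = 0.9203.

0.9203


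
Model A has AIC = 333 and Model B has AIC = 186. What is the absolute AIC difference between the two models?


|AIC_A - AIC_B| = |333 - 186| = 147.
Model B is preferred (lower AIC).

147


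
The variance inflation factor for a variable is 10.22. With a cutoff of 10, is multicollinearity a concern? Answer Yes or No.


Compare VIF = 10.22 to the threshold of 10.
10.22 >= 10, so the answer is Yes.

Yes


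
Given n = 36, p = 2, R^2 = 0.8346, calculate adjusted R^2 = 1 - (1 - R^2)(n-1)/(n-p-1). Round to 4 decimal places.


Plug in: Adj R^2 = 1 - (1 - 0.8346) * 35/33.
= 1 - 0.1654 * 35/33
= 1 - 5.7890 / 33
= 1 - 0.1754 = 0.8246.

0.8246


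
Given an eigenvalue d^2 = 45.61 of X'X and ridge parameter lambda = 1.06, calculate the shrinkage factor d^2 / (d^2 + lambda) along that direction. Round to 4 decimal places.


d^2 + lambda = 45.61 + 1.06 = 46.6700.
Shrinkage factor = 45.61/46.6700 = 0.9773.

0.9773


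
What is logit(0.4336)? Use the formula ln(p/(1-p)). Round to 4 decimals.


1 - p = 0.5664.
p/(1-p) = 0.7655.
logit = ln(0.7655) = -0.2672.

-0.2672


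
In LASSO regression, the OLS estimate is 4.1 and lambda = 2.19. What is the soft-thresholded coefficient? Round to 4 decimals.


|beta_OLS| = 4.1.
lambda = 2.19.
Since |beta| > lambda, coefficient = sign(beta)*(|beta| - lambda) = 1.9100.
Result = 1.9100.

1.9100


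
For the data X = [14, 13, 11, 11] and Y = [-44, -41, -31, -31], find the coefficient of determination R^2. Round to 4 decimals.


After computing the OLS fit (b0=18.1481, b1=-4.4815):
SSres = 1.1852, SStot = 136.7500.
R^2 = 1 - 1.1852/136.7500 = 0.9913.

0.9913


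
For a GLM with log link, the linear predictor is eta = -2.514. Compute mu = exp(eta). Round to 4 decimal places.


Apply the inverse link:
mu = e^-2.514 = 0.0809.

0.0809


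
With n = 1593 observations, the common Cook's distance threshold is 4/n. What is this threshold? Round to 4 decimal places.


Using the rule of thumb:
Threshold = 4 / 1593 = 0.0025.

0.0025


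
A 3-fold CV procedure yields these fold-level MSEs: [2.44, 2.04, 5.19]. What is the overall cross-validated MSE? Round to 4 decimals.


Sum of fold MSEs = 9.6700.
Average = 9.6700 / 3 = 3.2233.

3.2233


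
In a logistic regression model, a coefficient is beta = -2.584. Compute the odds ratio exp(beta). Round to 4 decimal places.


Odds ratio = exp(beta) = exp(-2.584).
= 0.0755.

0.0755


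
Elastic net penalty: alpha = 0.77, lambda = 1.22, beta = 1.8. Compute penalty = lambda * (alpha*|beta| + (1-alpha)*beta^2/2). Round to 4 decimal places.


Compute:
L1 = 0.77 * 1.8 = 1.3860.
L2 = 0.23 * 1.8^2 / 2 = 0.3726.
Penalty = 1.22 * (1.3860 + 0.3726) = 2.1455.

2.1455


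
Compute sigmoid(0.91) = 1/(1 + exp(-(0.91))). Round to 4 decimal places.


exp(-0.9100) = 0.4025.
1 + exp(-z) = 1.4025.
sigmoid = 1/1.4025 = 0.7130.

0.7130


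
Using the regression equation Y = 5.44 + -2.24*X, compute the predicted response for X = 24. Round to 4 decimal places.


Predicted value:
Y = 5.44 + (-2.24)(24) = 5.44 + -53.7600 = -48.3200.

-48.3200


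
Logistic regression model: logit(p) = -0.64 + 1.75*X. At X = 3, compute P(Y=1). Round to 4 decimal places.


z = -0.64 + 1.75 * 3 = 4.6100.
Sigmoid: P = 1 / (1 + exp(-4.6100)) = 0.9901.

0.9901


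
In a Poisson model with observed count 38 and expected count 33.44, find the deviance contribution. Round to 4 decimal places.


First: ln(38/33.44) = 0.127833.
Then: 38 * 0.127833 = 4.857654.
y - mu = 38 - 33.44 = 4.56.
D = 2(4.857654 - 4.56) = 0.595308, which rounds to 0.5953.

0.5953


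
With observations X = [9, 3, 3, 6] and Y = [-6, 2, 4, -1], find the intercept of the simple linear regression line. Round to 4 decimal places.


Compute b1 = -1.4848 from the OLS formula.
With xbar = 5.2500 and ybar = -0.2500, the intercept is:
b0 = -0.2500 - -1.4848 * 5.2500 = 7.5455.

7.5455


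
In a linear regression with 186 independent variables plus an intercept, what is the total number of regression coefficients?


Total coefficients = number of predictors + 1 (for the intercept).
= 186 + 1 = 187.

187


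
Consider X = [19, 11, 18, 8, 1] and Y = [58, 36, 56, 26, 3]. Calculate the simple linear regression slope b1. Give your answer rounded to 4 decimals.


Calculate xbar = 11.4000, ybar = 35.8000.
S_xx = 221.2000, S_xy = 676.4000.
Using b1 = S_xy / S_xx = 676.4000 / 221.2000, we get b1 = 3.0579.

3.0579


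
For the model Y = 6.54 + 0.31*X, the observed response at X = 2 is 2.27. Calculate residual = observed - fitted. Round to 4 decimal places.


Compute yhat = 6.54 + (0.31)(2) = 7.1600.
Residual = actual - predicted = 2.27 - 7.1600 = -4.8900.

-4.8900


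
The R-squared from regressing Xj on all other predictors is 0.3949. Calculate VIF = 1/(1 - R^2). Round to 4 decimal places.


Using VIF = 1/(1 - R^2_j):
1 - 0.3949 = 0.6051.
VIF = 1.6526.

1.6526


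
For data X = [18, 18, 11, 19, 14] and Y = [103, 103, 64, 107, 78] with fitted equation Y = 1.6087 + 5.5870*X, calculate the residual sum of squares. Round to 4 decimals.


Predicted values from Y = 1.6087 + 5.5870*X.
Residuals: [0.8253, 0.8253, 0.9343, -0.7617, -1.8267].
SSres = 6.1522.

6.1522


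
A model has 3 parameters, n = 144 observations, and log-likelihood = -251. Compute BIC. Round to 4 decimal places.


ln(144) = 4.969813.
k * ln(n) = 3 * 4.969813 = 14.909439.
-2L = 502.
BIC = 14.909439 + 502 = 516.909439, which rounds to 516.9094.

516.9094


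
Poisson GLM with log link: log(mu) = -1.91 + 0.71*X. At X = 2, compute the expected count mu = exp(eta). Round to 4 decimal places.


eta = -1.91 + 0.71 * 2 = -0.4900.
mu = exp(-0.4900) = 0.6126.

0.6126


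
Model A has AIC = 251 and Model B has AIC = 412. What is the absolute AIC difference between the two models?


Absolute difference = |251 - 412| = 161.
The model with lower AIC (A) is preferred.

161


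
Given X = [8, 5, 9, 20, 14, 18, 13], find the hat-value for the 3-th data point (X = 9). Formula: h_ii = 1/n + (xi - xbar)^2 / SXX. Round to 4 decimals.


n = 7, xbar = 12.4286.
SXX = sum((xi - xbar)^2) = 177.7143.
h = 1/7 + (9 - 12.4286)^2 / 177.7143 = 0.2090.

0.2090


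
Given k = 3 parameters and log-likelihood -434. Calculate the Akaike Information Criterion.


AIC = 2k - 2*loglik = 2(3) - 2(-434).
= 6 + 868 = 874.

874


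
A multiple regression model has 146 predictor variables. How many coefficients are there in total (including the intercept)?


Each predictor gets one coefficient, plus one intercept.
Total parameters = 146 + 1 = 147.

147


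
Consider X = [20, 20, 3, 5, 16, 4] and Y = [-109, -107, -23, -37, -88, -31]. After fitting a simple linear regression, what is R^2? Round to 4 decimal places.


Fit the OLS line: b0 = -10.7664, b1 = -4.8588.
SSres = 12.1521.
SStot = 7928.8333.
R^2 = 1 - 12.1521/7928.8333 = 0.9985.

0.9985


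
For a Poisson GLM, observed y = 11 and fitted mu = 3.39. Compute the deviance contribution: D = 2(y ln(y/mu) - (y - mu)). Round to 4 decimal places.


First: ln(11/3.39) = 1.177065.
Then: 11 * 1.177065 = 12.947715.
y - mu = 11 - 3.39 = 7.61.
D = 2(12.947715 - 7.61) = 10.675430, which rounds to 10.6754.

10.6754


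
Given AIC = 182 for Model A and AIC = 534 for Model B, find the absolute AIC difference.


Compute |182 - 534| = 352.
Model A has the smaller AIC.

352


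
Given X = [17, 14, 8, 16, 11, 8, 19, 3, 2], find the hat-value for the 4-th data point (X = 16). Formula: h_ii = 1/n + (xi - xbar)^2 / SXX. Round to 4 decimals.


Compute xbar = 10.8889 with n = 9 observations.
SXX = 296.8889.
Leverage = 1/9 + (16 - 10.8889)^2/296.8889 = 0.1991.

0.1991


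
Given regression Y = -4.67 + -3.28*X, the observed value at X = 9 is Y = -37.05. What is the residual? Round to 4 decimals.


Compute yhat = -4.67 + (-3.28)(9) = -34.1900.
Residual = actual - predicted = -37.05 - -34.1900 = -2.8600.

-2.8600


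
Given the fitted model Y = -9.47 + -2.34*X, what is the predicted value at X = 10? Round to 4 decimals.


Substitute X = 10 into the equation:
Y = -9.47 + -2.34 * 10 = -9.47 + -23.4000 = -32.8700.

-32.8700


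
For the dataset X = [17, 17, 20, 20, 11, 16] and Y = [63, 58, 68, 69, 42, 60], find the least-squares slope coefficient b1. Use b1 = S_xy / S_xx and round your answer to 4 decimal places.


The sample means are xbar = 16.8333 and ybar = 60.0000.
Compute S_xx = 54.8333 and S_xy = 159.0000.
Slope b1 = S_xy / S_xx = 159.0000 / 54.8333 = 2.8997.

2.8997


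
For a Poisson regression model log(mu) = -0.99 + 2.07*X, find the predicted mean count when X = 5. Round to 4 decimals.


Linear predictor: eta = -0.99 + (2.07)(5) = 9.3600.
Expected count: mu = exp(9.3600) = 11614.3885.

11614.3885


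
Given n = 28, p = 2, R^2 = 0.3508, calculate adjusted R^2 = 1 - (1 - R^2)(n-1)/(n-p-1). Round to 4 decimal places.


Adjusted R^2 = 1 - (1 - R^2) * (n-1)/(n-p-1).
(1 - R^2) = 0.6492.
(n-1)/(n-p-1) = 27/25.
(1 - R^2) * (n-1) = 0.6492 * 27 = 17.5284.
Divide by (n-p-1): 17.5284 / 25 = 0.7011.
Adj R^2 = 1 - 0.7011 = 0.2989.

0.2989


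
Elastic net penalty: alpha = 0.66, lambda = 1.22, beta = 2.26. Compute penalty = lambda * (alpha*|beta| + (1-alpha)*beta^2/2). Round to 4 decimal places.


alpha * |beta| = 0.66 * 2.26 = 1.4916.
(1-alpha) * beta^2/2 = 0.34 * 5.1076/2 = 0.8683.
Total = 1.22 * (1.4916 + 0.8683) = 2.8791.

2.8791


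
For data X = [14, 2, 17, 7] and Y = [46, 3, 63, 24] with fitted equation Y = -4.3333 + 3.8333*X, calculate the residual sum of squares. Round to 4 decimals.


For each point, residual = actual - predicted.
Residuals: [-3.3329, -0.3333, 2.1672, 1.5002].
Sum of squared residuals = 18.1667.

18.1667


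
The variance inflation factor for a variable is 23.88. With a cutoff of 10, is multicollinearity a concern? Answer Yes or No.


Check: VIF = 23.88 vs threshold = 10.
Since 23.88 >= 10, the answer is Yes.

Yes


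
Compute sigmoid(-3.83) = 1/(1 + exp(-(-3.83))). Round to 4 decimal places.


Compute exp(3.8300) = 46.0625.
Sigmoid = 1 / (1 + 46.0625) = 1 / 47.0625 = 0.0212.

0.0212


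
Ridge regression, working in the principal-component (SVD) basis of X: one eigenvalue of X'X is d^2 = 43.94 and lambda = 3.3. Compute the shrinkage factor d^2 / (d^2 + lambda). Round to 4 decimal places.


Compute the denominator: 43.94 + 3.3 = 47.2400.
Shrinkage factor = 43.94 / 47.2400 = 0.9301.

0.9301


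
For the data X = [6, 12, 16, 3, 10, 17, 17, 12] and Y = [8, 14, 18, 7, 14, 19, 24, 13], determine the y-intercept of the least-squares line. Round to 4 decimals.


Compute b1 = 1.0323 from the OLS formula.
With xbar = 11.6250 and ybar = 14.6250, the intercept is:
b0 = 14.6250 - 1.0323 * 11.6250 = 2.6247.

2.6247


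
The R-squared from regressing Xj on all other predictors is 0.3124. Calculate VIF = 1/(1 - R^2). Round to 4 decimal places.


Denominator: 1 - 0.3124 = 0.6876.
VIF = 1 / 0.6876 = 1.4543.

1.4543


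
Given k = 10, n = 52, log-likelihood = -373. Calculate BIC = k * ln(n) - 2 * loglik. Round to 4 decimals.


Compute k*ln(n) = 10*ln(52) = 10*3.951244 = 39.512440.
Then -2*loglik = 746.
BIC = 39.512440 + 746 = 785.512440, which rounds to 785.5124.

785.5124


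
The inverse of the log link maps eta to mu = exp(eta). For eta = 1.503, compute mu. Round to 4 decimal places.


Apply the inverse link:
mu = e^1.503 = 4.4952.

4.4952


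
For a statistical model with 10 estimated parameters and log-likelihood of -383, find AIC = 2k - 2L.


AIC = 2*10 - 2*(-383).
= 20 + 766 = 786.

786


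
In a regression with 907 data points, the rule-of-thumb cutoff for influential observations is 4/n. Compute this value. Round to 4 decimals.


The threshold is 4/n.
4/907 = 0.0044.

0.0044


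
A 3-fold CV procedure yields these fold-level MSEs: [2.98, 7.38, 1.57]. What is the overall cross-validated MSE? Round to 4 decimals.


Sum of fold MSEs = 11.9300.
Average = 11.9300 / 3 = 3.9767.

3.9767


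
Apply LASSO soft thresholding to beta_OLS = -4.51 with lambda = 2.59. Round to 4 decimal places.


Absolute value: |-4.51| = 4.51.
Compare to lambda = 2.59.
Since |beta| > lambda, coefficient = sign(beta)*(|beta| - lambda) = -1.9200.

-1.9200


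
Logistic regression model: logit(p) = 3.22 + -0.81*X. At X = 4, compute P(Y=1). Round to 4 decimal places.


Linear predictor: z = 3.22 + -0.81 * 4 = -0.0200.
P = 1/(1 + exp(0.0200)) = 1/(1 + 1.0202) = 0.4950.

0.4950


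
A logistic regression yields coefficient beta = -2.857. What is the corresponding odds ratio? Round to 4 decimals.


Odds ratio = exp(beta) = exp(-2.857).
= 0.0574.

0.0574


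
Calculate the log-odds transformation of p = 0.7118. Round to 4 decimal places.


The odds are p/(1-p) = 0.7118 / 0.2882 = 2.4698.
logit(p) = ln(2.4698) = 0.9041.

0.9041


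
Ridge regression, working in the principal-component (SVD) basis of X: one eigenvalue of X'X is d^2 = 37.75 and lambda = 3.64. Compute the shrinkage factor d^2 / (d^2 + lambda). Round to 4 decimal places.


Compute the denominator: 37.75 + 3.64 = 41.3900.
Shrinkage factor = 37.75 / 41.3900 = 0.9121.

0.9121


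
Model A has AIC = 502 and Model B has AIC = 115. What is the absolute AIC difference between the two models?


Compute |502 - 115| = 387.
Model B has the smaller AIC.

387


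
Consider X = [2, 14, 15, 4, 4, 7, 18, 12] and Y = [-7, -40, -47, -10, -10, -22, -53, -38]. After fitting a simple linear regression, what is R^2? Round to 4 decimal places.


The fitted line is Y = 0.5208 + -3.0417*X.
SSres = 22.4375, SStot = 2353.8750.
R^2 = 1 - SSres/SStot = 0.9905.

0.9905


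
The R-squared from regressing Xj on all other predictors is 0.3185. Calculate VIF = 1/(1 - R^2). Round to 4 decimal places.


Using VIF = 1/(1 - R^2_j):
1 - 0.3185 = 0.6815.
VIF = 1.4674.

1.4674


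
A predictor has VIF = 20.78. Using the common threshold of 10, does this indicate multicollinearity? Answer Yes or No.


Check: VIF = 20.78 vs threshold = 10.
Since 20.78 >= 10, the answer is Yes.

Yes


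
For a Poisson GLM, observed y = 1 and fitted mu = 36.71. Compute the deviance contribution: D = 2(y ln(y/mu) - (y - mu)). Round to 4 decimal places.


Compute y*ln(y/mu) = 1*ln(1/36.71) = 1*-3.603049 = -3.603049.
y - mu = -35.71.
D = 2*(-3.603049 - (-35.71)) = 64.213902, which rounds to 64.2139.

64.2139


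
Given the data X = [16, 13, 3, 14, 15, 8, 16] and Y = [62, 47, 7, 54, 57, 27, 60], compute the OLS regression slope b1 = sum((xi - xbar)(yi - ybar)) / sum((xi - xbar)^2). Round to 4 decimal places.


Calculate xbar = 12.1429, ybar = 44.8571.
S_xx = 142.8571, S_xy = 598.1429.
Using b1 = S_xy / S_xx = 598.1429 / 142.8571, we get b1 = 4.1870.

4.1870


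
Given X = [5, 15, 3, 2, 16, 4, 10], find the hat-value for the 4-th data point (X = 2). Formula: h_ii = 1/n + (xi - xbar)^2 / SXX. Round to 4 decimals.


Compute xbar = 7.8571 with n = 7 observations.
SXX = 202.8571.
Leverage = 1/7 + (2 - 7.8571)^2/202.8571 = 0.3120.

0.3120


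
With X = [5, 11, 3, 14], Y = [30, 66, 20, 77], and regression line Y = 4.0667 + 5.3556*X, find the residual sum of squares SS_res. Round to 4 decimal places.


For each point, residual = actual - predicted.
Residuals: [-0.8447, 3.0217, -0.1335, -2.0451].
Sum of squared residuals = 14.0444.

14.0444


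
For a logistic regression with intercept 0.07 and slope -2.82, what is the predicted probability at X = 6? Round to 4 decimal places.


Linear predictor: z = 0.07 + -2.82 * 6 = -16.8500.
P = 1/(1 + exp(16.8500)) = 1/(1 + 20790360.5052) = 0.0000.

0.0000


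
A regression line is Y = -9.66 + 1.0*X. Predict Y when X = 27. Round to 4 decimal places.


Predicted value:
Y = -9.66 + (1.0)(27) = -9.66 + 27.0000 = 17.3400.

17.3400


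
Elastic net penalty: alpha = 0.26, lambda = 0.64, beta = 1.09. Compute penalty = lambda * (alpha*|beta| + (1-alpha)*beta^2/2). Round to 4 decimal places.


L1 component = 0.26 * |1.09| = 0.2834.
L2 component = 0.74 * 1.09^2 / 2 = 0.4396.
Penalty = 0.64 * (0.2834 + 0.4396) = 0.64 * 0.7230 = 0.4627.

0.4627


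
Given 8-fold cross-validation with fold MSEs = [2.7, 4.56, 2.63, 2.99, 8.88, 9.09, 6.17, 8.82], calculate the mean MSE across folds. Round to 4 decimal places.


Add all fold MSEs: 45.8400.
Divide by k = 8: 45.8400/8 = 5.7300.

5.7300


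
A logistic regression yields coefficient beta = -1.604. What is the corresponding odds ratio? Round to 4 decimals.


exp(-1.604) = 0.2011.
So the odds ratio is 0.2011.

0.2011


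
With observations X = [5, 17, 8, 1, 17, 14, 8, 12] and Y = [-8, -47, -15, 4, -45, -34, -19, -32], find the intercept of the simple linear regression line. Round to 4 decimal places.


The slope is b1 = -3.1231.
Sample means are xbar = 10.2500 and ybar = -24.5000.
Intercept: b0 = -24.5000 - (-3.1231)(10.2500) = 7.5119.

7.5119


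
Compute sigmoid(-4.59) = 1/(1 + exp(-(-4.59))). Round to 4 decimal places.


exp(4.5900) = 98.4944.
1 + exp(-z) = 99.4944.
sigmoid = 1/99.4944 = 0.0101.

0.0101


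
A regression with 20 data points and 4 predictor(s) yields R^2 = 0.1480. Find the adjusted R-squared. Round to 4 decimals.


Adjusted R^2 = 1 - (1 - R^2) * (n-1)/(n-p-1).
(1 - R^2) = 0.8520.
(n-1)/(n-p-1) = 19/15.
(1 - R^2) * (n-1) = 0.8520 * 19 = 16.1880.
Divide by (n-p-1): 16.1880 / 15 = 1.0792.
Adj R^2 = 1 - 1.0792 = -0.0792.

-0.0792


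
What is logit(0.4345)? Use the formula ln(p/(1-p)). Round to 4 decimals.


Compute the odds: 0.4345/0.5655 = 0.7683.
Take the natural log: ln(0.7683) = -0.2635.

-0.2635


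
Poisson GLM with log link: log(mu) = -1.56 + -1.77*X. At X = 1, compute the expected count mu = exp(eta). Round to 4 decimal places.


Linear predictor: eta = -1.56 + (-1.77)(1) = -3.3300.
Expected count: mu = exp(-3.3300) = 0.0358.

0.0358


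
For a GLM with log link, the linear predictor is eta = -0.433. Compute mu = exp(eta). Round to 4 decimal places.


mu = exp(eta) = exp(-0.433).
= 0.6486.

0.6486


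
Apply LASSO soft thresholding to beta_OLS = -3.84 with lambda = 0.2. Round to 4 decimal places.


|beta_OLS| = 3.84.
lambda = 0.2.
Since |beta| > lambda, coefficient = sign(beta)*(|beta| - lambda) = -3.6400.
Result = -3.6400.

-3.6400


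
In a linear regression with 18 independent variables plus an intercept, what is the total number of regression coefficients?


Each predictor gets one coefficient, plus one intercept.
Total parameters = 18 + 1 = 19.

19


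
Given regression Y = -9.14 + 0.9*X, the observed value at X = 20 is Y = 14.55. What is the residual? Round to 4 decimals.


Compute yhat = -9.14 + (0.9)(20) = 8.8600.
Residual = actual - predicted = 14.55 - 8.8600 = 5.6900.

5.6900


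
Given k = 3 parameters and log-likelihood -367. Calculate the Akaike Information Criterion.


AIC = 2k - 2*loglik = 2(3) - 2(-367).
= 6 + 734 = 740.

740


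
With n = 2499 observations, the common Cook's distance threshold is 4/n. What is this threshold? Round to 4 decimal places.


Cook's distance cutoff = 4/n = 4/2499.
= 0.0016.

0.0016


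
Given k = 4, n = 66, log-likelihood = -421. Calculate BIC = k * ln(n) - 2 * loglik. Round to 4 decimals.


k * ln(n) = 4 * ln(66) = 4 * 4.189655 = 16.758620.
-2 * loglik = -2 * (-421) = 842.
BIC = 16.758620 + 842 = 858.758620, which rounds to 858.7586.

858.7586


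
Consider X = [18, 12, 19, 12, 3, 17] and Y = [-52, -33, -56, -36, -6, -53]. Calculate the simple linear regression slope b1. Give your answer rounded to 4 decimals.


Calculate xbar = 13.5000, ybar = -39.3333.
S_xx = 177.5000, S_xy = -561.0000.
Using b1 = S_xy / S_xx = -561.0000 / 177.5000, we get b1 = -3.1606.

-3.1606


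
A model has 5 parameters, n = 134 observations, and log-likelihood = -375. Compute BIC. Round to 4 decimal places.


k * ln(n) = 5 * ln(134) = 5 * 4.897840 = 24.489200.
-2 * loglik = -2 * (-375) = 750.
BIC = 24.489200 + 750 = 774.489200, which rounds to 774.4892.

774.4892


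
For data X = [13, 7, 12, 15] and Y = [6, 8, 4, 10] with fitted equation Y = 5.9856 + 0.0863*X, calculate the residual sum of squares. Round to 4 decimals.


Predicted values from Y = 5.9856 + 0.0863*X.
Residuals: [-1.1075, 1.4103, -3.0212, 2.7199].
SSres = 19.7410.

19.7410


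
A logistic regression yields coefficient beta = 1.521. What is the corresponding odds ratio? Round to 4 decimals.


exp(1.521) = 4.5768.
So the odds ratio is 4.5768.

4.5768


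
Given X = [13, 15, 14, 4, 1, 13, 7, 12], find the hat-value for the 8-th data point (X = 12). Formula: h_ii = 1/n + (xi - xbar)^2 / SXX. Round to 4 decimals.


n = 8, xbar = 9.8750.
SXX = sum((xi - xbar)^2) = 188.8750.
h = 1/8 + (12 - 9.8750)^2 / 188.8750 = 0.1489.

0.1489


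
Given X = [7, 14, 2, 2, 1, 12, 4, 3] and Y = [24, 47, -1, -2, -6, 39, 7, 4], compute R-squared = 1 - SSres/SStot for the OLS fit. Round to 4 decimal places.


Fit the OLS line: b0 = -8.9139, b1 = 4.0736.
SSres = 25.0802.
SStot = 2844.0000.
R^2 = 1 - 25.0802/2844.0000 = 0.9912.

0.9912


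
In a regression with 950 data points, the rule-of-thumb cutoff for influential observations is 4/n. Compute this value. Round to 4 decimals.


Cook's distance cutoff = 4/n = 4/950.
= 0.0042.

0.0042


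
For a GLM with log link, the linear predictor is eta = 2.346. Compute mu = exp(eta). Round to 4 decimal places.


The inverse log link gives:
mu = exp(2.346) = 10.4437.

10.4437


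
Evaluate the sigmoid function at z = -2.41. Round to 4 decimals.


exp(2.4100) = 11.1340.
1 + exp(-z) = 12.1340.
sigmoid = 1/12.1340 = 0.0824.

0.0824


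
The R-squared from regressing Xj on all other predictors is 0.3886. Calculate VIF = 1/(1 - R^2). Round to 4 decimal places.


Using VIF = 1/(1 - R^2_j):
1 - 0.3886 = 0.6114.
VIF = 1.6356.

1.6356


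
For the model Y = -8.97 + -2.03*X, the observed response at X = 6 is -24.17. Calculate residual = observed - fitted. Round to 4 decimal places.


Compute yhat = -8.97 + (-2.03)(6) = -21.1500.
Residual = actual - predicted = -24.17 - -21.1500 = -3.0200.

-3.0200


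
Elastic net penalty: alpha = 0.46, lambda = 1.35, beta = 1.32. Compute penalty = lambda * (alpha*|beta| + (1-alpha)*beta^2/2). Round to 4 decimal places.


L1 component = 0.46 * |1.32| = 0.6072.
L2 component = 0.54 * 1.32^2 / 2 = 0.4704.
Penalty = 1.35 * (0.6072 + 0.4704) = 1.35 * 1.0776 = 1.4548.

1.4548


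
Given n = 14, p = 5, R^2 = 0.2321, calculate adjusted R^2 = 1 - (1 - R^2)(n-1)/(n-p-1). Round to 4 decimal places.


Plug in: Adj R^2 = 1 - (1 - 0.2321) * 13/8.
= 1 - 0.7679 * 13/8
= 1 - 9.9827 / 8
= 1 - 1.2478 = -0.2478.

-0.2478


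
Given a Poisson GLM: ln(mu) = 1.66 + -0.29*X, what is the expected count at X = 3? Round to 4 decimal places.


Compute eta = 1.66 + -0.29 * 3 = 0.7900.
Apply inverse link: mu = e^0.7900 = 2.2034.

2.2034


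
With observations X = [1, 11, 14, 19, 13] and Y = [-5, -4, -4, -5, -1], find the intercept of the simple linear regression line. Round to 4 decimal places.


Compute b1 = 0.0422 from the OLS formula.
With xbar = 11.6000 and ybar = -3.8000, the intercept is:
b0 = -3.8000 - 0.0422 * 11.6000 = -4.2900.

-4.2900


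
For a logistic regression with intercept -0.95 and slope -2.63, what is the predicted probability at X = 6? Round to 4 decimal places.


Compute z = -0.95 + (-2.63)(6) = -16.7300.
exp(-z) = 18439395.6188.
P = 1/(1 + 18439395.6188) = 0.0000.

0.0000


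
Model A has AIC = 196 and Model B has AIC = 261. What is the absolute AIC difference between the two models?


|AIC_A - AIC_B| = |196 - 261| = 65.
Model A is preferred (lower AIC).

65


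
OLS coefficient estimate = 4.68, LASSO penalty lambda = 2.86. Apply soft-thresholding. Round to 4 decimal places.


|beta_OLS| = 4.68.
lambda = 2.86.
Since |beta| > lambda, coefficient = sign(beta)*(|beta| - lambda) = 1.8200.
Result = 1.8200.

1.8200


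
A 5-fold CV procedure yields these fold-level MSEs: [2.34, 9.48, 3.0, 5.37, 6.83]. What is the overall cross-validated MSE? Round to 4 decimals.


Sum of fold MSEs = 27.0200.
Average = 27.0200 / 5 = 5.4040.

5.4040


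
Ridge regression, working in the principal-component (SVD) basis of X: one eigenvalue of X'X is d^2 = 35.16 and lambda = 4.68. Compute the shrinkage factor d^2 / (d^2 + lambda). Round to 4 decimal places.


Denominator = d^2 + lambda = 35.16 + 4.68 = 39.8400.
Shrinkage = 35.16 / 39.8400 = 0.8825.

0.8825


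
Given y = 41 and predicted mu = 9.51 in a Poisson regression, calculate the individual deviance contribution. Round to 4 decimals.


Compute y*ln(y/mu) = 41*ln(41/9.51) = 41*1.461228 = 59.910348.
y - mu = 31.49.
D = 2*(59.910348 - (31.49)) = 56.840696, which rounds to 56.8407.

56.8407


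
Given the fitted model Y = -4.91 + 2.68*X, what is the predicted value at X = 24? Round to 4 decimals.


Substitute X = 24 into the equation:
Y = -4.91 + 2.68 * 24 = -4.91 + 64.3200 = 59.4100.

59.4100


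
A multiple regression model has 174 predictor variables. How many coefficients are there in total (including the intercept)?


Including the intercept, the model has 174 predictor coefficients + 1 intercept.
Total = 175.

175


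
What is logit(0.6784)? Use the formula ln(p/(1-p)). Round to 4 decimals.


The odds are p/(1-p) = 0.6784 / 0.3216 = 2.1095.
logit(p) = ln(2.1095) = 0.7464.

0.7464


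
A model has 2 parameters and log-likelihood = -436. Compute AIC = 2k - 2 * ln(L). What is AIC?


AIC = 2k - 2*loglik = 2(2) - 2(-436).
= 4 + 872 = 876.

876


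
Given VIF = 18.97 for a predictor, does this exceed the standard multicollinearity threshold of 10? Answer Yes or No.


The threshold is 10.
VIF = 18.97 is >= 10.
Multicollinearity indication: Yes.

Yes


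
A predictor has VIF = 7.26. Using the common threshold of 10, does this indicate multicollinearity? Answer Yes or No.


Check: VIF = 7.26 vs threshold = 10.
Since 7.26 < 10, the answer is No.

No


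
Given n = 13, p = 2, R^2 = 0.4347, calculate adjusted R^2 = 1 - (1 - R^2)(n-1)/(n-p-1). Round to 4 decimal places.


Using the formula:
(1 - 0.4347) = 0.5653.
Multiply by 12/10: 0.5653 * 12 = 6.7836, then 6.7836 / 10 = 0.6784.
Adj R^2 = 1 - 0.6784 = 0.3216.

0.3216


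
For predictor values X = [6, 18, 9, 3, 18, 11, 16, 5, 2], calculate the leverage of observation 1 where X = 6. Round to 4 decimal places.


Compute xbar = 9.7778 with n = 9 observations.
SXX = 319.5556.
Leverage = 1/9 + (6 - 9.7778)^2/319.5556 = 0.1558.

0.1558


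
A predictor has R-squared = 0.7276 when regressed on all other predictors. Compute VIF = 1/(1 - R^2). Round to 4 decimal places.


VIF = 1 / (1 - 0.7276).
= 1 / 0.2724 = 3.6711.

3.6711


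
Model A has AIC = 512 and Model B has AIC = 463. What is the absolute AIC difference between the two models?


Compute |512 - 463| = 49.
Model B has the smaller AIC.

49


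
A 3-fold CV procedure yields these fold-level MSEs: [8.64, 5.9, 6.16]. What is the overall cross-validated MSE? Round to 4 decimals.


Sum of fold MSEs = 20.7000.
Average = 20.7000 / 3 = 6.9000.

6.9000


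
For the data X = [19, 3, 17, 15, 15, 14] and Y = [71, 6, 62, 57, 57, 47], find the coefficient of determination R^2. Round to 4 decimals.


Fit the OLS line: b0 = -6.3624, b1 = 4.0744.
SSres = 24.4655.
SStot = 2628.0000.
R^2 = 1 - 24.4655/2628.0000 = 0.9907.

0.9907


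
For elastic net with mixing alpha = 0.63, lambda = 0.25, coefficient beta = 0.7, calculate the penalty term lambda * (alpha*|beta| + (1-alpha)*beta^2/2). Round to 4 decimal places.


Compute:
L1 = 0.63 * 0.7 = 0.4410.
L2 = 0.37 * 0.7^2 / 2 = 0.0907.
Penalty = 0.25 * (0.4410 + 0.0907) = 0.1329.

0.1329


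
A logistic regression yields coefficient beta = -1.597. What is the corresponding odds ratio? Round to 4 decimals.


exp(-1.597) = 0.2025.
So the odds ratio is 0.2025.

0.2025


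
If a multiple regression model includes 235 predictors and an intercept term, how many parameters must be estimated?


Each predictor gets one coefficient, plus one intercept.
Total parameters = 235 + 1 = 236.

236


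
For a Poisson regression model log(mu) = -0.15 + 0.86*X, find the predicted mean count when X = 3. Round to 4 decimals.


Linear predictor: eta = -0.15 + (0.86)(3) = 2.4300.
Expected count: mu = exp(2.4300) = 11.3589.

11.3589


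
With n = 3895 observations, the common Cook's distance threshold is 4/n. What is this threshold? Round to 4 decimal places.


Using the rule of thumb:
Threshold = 4 / 3895 = 0.0010.

0.0010


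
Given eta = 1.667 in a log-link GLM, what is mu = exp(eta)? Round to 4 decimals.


mu = exp(eta) = exp(1.667).
= 5.2963.

5.2963


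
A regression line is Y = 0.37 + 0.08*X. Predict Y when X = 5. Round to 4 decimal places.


Substitute X = 5 into the equation:
Y = 0.37 + 0.08 * 5 = 0.37 + 0.4000 = 0.7700.

0.7700


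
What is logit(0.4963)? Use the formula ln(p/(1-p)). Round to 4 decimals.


1 - p = 0.5037.
p/(1-p) = 0.9853.
logit = ln(0.9853) = -0.0148.

-0.0148


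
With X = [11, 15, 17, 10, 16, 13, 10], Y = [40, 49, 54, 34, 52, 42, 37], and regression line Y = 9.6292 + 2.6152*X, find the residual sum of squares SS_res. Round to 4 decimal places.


Compute predicted values, then residuals = yi - yhat_i.
Residuals: [1.6036, 0.1428, -0.0876, -1.7812, 0.5276, -1.6268, 1.2188].
SSres = sum(residual^2) = 10.1826.

10.1826


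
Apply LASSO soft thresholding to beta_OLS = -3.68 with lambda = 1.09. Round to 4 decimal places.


Check: |-3.68| = 3.68 vs lambda = 1.09.
Since |beta| > lambda, coefficient = sign(beta)*(|beta| - lambda) = -2.5900.
Soft-thresholded coefficient = -2.5900.

-2.5900


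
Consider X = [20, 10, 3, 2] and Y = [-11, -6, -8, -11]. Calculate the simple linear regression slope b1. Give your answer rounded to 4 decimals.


The sample means are xbar = 8.7500 and ybar = -9.0000.
Compute S_xx = 206.7500 and S_xy = -11.0000.
Slope b1 = S_xy / S_xx = -11.0000 / 206.7500 = -0.0532.

-0.0532


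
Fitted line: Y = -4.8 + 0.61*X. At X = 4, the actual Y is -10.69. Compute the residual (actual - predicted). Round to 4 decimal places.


Predicted = -4.8 + 0.61 * 4 = -2.3600.
Residual = -10.69 - -2.3600 = -8.3300.

-8.3300
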